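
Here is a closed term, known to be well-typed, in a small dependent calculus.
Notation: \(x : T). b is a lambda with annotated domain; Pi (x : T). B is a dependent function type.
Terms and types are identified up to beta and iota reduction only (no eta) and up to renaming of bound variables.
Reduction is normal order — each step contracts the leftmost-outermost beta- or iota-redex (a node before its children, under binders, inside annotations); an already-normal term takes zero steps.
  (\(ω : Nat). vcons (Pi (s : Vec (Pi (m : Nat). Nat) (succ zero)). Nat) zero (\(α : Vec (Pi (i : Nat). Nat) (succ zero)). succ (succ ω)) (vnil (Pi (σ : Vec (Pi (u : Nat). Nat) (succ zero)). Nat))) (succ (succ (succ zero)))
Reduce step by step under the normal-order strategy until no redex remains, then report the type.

reduction (normal order):
  (\(ω : Nat). vcons (Pi (s : Vec (Pi (m : Nat). Nat) (succ zero)). Nat) zero (\(α : Vec (Pi (i : Nat). Nat) (succ zero)). succ (succ ω)) (vnil (Pi (σ : Vec (Pi (u : Nat). Nat) (succ zero)). Nat))) (succ (succ (succ zero)))
  ~> vcons (Pi (ω : Vec (Pi (s : Nat). Nat) (succ zero)). Nat) zero (\(m : Vec (Pi (α : Nat). Nat) (succ zero)). succ (succ (succ (succ (succ zero))))) (vnil (Pi (i : Vec (Pi (σ : Nat). Nat) (succ zero)). Nat))
the term's type:
  Vec (Pi (ω : Vec (Pi (s : Nat). Nat) (succ zero)). Nat) (succ zero)


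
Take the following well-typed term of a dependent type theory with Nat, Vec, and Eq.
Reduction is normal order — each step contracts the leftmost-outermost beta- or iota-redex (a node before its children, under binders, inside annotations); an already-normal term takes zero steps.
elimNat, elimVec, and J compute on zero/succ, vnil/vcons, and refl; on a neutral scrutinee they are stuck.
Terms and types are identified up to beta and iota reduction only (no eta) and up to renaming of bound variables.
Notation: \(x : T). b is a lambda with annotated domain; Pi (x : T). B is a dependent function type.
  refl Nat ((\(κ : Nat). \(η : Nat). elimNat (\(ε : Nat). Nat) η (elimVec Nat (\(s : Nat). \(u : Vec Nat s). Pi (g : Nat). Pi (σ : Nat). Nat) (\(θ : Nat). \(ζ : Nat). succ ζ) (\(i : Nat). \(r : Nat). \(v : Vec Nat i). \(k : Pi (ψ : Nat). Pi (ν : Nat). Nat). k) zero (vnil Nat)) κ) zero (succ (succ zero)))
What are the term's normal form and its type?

resulting normal form:
  refl Nat (succ (succ zero))
the term's type:
  Eq Nat (succ (succ zero)) (succ (succ zero))
observation: 3 normal-order steps normalize the term, beginning with a beta-redex.


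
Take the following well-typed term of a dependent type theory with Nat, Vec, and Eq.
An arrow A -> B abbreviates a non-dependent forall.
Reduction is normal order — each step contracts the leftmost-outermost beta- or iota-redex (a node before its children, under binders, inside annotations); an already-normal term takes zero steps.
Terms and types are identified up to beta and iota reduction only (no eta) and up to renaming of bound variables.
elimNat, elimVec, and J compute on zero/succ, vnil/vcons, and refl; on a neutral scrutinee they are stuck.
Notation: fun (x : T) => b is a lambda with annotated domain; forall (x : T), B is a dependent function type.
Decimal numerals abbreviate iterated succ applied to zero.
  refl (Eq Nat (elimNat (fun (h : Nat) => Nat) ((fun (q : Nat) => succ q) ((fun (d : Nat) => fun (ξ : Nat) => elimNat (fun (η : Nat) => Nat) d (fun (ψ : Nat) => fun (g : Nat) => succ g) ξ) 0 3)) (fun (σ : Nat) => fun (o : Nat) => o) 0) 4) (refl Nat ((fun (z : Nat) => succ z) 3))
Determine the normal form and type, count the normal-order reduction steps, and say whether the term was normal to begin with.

reduced normal form:
  refl (Eq Nat 4 4) (refl Nat 4)
the term's type:
  Eq (Eq Nat 4 4) (refl Nat 4) (refl Nat 4)
normal-order step count: 15
already normal: no
first redex: an elimNat iota-redex


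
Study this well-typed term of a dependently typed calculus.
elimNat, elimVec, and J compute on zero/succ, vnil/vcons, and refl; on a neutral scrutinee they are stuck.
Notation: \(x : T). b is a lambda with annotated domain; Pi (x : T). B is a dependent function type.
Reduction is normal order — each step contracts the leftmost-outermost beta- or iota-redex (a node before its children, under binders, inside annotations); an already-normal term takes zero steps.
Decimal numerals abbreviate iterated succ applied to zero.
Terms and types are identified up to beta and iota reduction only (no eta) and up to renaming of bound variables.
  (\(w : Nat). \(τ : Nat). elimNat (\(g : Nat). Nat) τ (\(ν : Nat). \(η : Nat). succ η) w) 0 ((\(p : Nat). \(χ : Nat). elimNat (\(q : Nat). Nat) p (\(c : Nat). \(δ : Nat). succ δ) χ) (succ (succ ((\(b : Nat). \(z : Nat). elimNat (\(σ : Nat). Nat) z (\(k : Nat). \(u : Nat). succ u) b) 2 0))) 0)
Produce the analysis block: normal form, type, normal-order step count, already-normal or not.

resulting normal form:
  4
inferred type:
  Nat
reduction steps (normal order): 15
term was already normal: no
first redex: a beta-redex


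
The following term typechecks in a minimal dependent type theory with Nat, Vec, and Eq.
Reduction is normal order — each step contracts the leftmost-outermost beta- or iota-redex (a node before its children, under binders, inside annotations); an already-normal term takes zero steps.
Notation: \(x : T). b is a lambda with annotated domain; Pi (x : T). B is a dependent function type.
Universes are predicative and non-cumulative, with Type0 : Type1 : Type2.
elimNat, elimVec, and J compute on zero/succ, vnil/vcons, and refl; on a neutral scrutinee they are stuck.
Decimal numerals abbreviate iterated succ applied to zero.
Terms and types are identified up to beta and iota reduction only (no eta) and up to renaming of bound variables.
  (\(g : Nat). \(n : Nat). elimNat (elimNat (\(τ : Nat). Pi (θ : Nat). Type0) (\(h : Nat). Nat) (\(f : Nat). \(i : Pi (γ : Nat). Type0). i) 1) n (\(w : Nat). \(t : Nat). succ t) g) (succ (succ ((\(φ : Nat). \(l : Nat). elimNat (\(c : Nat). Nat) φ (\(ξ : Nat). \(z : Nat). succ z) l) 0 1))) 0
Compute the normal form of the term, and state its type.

resulting normal form:
  3
inferred type:
  Nat
observation: the leftmost-outermost redex is a beta-redex, and normalization takes 22 steps.


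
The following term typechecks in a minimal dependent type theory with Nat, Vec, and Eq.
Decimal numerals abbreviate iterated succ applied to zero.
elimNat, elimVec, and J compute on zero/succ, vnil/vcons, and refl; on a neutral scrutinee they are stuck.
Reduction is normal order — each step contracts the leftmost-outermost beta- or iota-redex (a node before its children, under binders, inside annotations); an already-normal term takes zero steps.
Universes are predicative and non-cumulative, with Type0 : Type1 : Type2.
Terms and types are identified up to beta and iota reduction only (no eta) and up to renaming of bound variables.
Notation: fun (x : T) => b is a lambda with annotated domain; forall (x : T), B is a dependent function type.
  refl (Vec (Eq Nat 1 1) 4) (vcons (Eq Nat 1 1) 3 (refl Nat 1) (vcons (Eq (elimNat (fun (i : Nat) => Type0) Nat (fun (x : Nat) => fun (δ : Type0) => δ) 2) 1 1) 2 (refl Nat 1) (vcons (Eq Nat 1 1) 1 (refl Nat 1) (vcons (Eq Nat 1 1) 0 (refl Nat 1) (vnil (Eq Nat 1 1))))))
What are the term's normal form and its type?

reduced normal form:
  refl (Vec (Eq Nat 1 1) 4) (vcons (Eq Nat 1 1) 3 (refl Nat 1) (vcons (Eq Nat 1 1) 2 (refl Nat 1) (vcons (Eq Nat 1 1) 1 (refl Nat 1) (vcons (Eq Nat 1 1) 0 (refl Nat 1) (vnil (Eq Nat 1 1))))))
the term's type:
  Eq (Vec (Eq Nat 1 1) 4) (vcons (Eq Nat 1 1) 3 (refl Nat 1) (vcons (Eq Nat 1 1) 2 (refl Nat 1) (vcons (Eq Nat 1 1) 1 (refl Nat 1) (vcons (Eq Nat 1 1) 0 (refl Nat 1) (vnil (Eq Nat 1 1)))))) (vcons (Eq Nat 1 1) 3 (refl Nat 1) (vcons (Eq Nat 1 1) 2 (refl Nat 1) (vcons (Eq Nat 1 1) 1 (refl Nat 1) (vcons (Eq Nat 1 1) 0 (refl Nat 1) (vnil (Eq Nat 1 1))))))
observation: the leftmost-outermost redex is an elimNat iota-redex, and normalization takes 7 steps.


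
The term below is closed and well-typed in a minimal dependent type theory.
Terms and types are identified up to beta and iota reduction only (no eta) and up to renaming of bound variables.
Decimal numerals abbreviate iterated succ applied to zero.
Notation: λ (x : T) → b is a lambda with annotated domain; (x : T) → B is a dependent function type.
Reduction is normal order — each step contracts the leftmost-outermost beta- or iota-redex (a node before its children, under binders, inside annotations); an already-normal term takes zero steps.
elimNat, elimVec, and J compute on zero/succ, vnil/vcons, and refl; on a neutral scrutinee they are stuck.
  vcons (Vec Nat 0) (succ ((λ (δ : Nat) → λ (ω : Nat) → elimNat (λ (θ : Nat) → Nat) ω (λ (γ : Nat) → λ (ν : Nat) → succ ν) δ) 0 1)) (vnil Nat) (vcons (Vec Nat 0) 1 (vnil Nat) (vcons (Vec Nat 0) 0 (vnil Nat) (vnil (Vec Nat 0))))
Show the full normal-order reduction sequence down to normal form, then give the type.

normal-order reduction:
  vcons (Vec Nat 0) (succ ((λ (δ : Nat) → λ (ω : Nat) → elimNat (λ (θ : Nat) → Nat) ω (λ (γ : Nat) → λ (ν : Nat) → succ ν) δ) 0 1)) (vnil Nat) (vcons (Vec Nat 0) 1 (vnil Nat) (vcons (Vec Nat 0) 0 (vnil Nat) (vnil (Vec Nat 0))))
  ~> vcons (Vec Nat 0) (succ ((λ (δ : Nat) → elimNat (λ (ω : Nat) → Nat) δ (λ (θ : Nat) → λ (γ : Nat) → succ γ) 0) 1)) (vnil Nat) (vcons (Vec Nat 0) 1 (vnil Nat) (vcons (Vec Nat 0) 0 (vnil Nat) (vnil (Vec Nat 0))))
  ~> vcons (Vec Nat 0) (succ (elimNat (λ (δ : Nat) → Nat) 1 (λ (ω : Nat) → λ (θ : Nat) → succ θ) 0)) (vnil Nat) (vcons (Vec Nat 0) 1 (vnil Nat) (vcons (Vec Nat 0) 0 (vnil Nat) (vnil (Vec Nat 0))))
  ~> vcons (Vec Nat 0) 2 (vnil Nat) (vcons (Vec Nat 0) 1 (vnil Nat) (vcons (Vec Nat 0) 0 (vnil Nat) (vnil (Vec Nat 0))))
inferred type:
  Vec (Vec Nat 0) 3


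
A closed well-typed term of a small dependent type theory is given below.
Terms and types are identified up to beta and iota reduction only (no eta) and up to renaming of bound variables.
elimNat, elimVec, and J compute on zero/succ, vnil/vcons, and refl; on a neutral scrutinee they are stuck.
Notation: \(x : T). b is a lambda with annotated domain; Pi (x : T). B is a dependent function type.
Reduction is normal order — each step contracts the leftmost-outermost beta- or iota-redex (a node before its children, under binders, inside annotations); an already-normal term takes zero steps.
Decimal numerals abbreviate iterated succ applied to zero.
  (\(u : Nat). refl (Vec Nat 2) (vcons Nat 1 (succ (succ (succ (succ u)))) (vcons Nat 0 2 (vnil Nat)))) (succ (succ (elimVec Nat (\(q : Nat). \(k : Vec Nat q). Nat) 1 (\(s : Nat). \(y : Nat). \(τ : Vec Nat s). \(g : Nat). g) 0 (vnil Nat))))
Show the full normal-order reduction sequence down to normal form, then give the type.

normal-order reduction sequence:
  (\(u : Nat). refl (Vec Nat 2) (vcons Nat 1 (succ (succ (succ (succ u)))) (vcons Nat 0 2 (vnil Nat)))) (succ (succ (elimVec Nat (\(q : Nat). \(k : Vec Nat q). Nat) 1 (\(s : Nat). \(y : Nat). \(τ : Vec Nat s). \(g : Nat). g) 0 (vnil Nat))))
  ~> refl (Vec Nat 2) (vcons Nat 1 (succ (succ (succ (succ (succ (succ (elimVec Nat (\(u : Nat). \(q : Vec Nat u). Nat) 1 (\(k : Nat). \(s : Nat). \(y : Vec Nat k). \(τ : Nat). τ) 0 (vnil Nat)))))))) (vcons Nat 0 2 (vnil Nat)))
  ~> refl (Vec Nat 2) (vcons Nat 1 7 (vcons Nat 0 2 (vnil Nat)))
inferred type:
  Eq (Vec Nat 2) (vcons Nat 1 7 (vcons Nat 0 2 (vnil Nat))) (vcons Nat 1 7 (vcons Nat 0 2 (vnil Nat)))


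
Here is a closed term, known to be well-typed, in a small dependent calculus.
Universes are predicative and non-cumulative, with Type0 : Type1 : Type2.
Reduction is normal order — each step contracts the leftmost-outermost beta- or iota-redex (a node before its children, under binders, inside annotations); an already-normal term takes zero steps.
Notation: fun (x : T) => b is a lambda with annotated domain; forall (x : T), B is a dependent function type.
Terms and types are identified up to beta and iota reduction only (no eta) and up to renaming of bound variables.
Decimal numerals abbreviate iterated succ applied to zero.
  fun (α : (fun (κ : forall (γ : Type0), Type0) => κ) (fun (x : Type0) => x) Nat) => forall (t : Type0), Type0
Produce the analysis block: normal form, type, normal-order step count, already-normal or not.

reduced normal form:
  fun (α : Nat) => forall (κ : Type0), Type0
the term's type:
  forall (α : Nat), Type1
reduction steps (normal order): 2
term was already normal: no
first redex: a beta-redex


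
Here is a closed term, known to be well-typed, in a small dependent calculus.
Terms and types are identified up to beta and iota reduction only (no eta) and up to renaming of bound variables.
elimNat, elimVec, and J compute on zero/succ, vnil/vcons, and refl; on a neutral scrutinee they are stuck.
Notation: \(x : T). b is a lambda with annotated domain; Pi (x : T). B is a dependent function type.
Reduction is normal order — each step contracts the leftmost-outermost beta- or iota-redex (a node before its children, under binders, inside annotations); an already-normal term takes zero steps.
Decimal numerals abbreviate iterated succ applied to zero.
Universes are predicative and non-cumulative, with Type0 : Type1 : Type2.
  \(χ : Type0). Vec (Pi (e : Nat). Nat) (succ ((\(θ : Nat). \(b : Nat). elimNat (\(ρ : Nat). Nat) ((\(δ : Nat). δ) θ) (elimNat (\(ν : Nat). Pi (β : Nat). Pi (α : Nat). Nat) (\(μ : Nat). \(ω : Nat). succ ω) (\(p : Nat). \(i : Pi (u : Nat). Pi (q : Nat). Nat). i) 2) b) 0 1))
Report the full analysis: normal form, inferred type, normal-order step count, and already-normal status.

resulting normal form:
  \(χ : Type0). Vec (Pi (e : Nat). Nat) 2
inferred type:
  Pi (χ : Type0). Type0
steps to reach normal form (normal order): 14
already normal: no
first redex: a beta-redex


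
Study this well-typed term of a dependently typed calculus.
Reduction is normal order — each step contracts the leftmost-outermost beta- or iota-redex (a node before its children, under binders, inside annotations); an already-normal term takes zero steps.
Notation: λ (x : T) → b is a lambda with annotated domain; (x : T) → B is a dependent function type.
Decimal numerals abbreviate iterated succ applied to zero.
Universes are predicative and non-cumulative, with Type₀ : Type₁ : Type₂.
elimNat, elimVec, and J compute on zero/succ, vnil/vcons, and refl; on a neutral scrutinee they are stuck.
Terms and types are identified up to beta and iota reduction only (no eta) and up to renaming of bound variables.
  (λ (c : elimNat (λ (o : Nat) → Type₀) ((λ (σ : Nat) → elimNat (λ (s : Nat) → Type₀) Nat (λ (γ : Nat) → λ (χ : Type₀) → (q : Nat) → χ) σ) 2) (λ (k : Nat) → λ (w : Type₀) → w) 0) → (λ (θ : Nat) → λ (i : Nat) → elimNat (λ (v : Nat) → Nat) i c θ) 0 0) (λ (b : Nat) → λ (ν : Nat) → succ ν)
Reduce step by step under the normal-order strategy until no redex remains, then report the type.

normal-order reduction sequence:
  (λ (c : elimNat (λ (o : Nat) → Type₀) ((λ (σ : Nat) → elimNat (λ (s : Nat) → Type₀) Nat (λ (γ : Nat) → λ (χ : Type₀) → (q : Nat) → χ) σ) 2) (λ (k : Nat) → λ (w : Type₀) → w) 0) → (λ (θ : Nat) → λ (i : Nat) → elimNat (λ (v : Nat) → Nat) i c θ) 0 0) (λ (b : Nat) → λ (ν : Nat) → succ ν)
  ~> (λ (c : Nat) → λ (o : Nat) → elimNat (λ (σ : Nat) → Nat) o (λ (s : Nat) → λ (γ : Nat) → succ γ) c) 0 0
  ~> (λ (c : Nat) → elimNat (λ (o : Nat) → Nat) c (λ (σ : Nat) → λ (s : Nat) → succ s) 0) 0
  ~> elimNat (λ (c : Nat) → Nat) 0 (λ (o : Nat) → λ (σ : Nat) → succ σ) 0
  ~> 0
the term's type:
  Nat


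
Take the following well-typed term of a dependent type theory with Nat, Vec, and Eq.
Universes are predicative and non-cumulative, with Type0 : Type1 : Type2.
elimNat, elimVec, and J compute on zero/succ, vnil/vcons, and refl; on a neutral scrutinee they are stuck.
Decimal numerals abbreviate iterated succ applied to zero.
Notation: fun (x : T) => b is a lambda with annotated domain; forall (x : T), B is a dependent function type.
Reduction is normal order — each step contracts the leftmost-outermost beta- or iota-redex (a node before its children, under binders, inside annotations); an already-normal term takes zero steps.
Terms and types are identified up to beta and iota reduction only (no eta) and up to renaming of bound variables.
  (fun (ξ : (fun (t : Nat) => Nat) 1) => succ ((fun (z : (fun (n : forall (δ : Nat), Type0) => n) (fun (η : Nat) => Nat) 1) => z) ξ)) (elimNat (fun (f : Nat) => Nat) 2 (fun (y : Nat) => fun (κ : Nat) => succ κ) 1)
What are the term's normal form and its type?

resulting normal form:
  4
type:
  Nat
observation: the leftmost-outermost redex is a beta-redex, and normalization takes 6 steps.


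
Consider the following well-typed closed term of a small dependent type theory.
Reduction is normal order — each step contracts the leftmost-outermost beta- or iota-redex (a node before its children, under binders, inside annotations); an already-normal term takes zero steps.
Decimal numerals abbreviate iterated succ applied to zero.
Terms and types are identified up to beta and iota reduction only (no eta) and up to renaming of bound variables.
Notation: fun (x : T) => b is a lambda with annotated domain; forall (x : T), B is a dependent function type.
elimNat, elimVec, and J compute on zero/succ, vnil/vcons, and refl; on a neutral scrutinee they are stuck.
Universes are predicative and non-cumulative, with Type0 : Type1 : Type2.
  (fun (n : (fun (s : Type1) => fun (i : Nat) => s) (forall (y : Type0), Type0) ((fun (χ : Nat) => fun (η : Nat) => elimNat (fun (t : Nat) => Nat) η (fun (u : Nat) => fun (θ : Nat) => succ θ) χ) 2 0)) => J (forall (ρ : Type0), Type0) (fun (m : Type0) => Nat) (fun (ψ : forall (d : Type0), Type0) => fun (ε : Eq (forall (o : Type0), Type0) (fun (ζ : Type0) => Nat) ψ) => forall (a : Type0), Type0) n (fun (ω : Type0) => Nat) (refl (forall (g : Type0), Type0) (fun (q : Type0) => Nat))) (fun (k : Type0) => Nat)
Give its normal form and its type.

resulting normal form:
  fun (n : Type0) => Nat
the term's type:
  forall (n : Type0), Type0


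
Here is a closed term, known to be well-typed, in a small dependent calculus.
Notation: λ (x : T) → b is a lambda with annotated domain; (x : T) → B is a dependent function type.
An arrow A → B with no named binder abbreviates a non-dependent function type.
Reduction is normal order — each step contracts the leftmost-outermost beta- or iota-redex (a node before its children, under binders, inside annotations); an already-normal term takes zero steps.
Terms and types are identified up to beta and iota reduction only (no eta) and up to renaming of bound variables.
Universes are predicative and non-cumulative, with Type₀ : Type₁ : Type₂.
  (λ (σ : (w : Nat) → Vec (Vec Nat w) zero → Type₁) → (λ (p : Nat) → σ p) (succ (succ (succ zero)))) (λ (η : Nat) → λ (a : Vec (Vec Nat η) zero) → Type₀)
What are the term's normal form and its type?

resulting normal form:
  λ (σ : Vec (Vec Nat (succ (succ (succ zero)))) zero) → Type₀
type:
  Vec (Vec Nat (succ (succ (succ zero)))) zero → Type₁
observation: the term reaches its normal form after 3 normal-order steps.


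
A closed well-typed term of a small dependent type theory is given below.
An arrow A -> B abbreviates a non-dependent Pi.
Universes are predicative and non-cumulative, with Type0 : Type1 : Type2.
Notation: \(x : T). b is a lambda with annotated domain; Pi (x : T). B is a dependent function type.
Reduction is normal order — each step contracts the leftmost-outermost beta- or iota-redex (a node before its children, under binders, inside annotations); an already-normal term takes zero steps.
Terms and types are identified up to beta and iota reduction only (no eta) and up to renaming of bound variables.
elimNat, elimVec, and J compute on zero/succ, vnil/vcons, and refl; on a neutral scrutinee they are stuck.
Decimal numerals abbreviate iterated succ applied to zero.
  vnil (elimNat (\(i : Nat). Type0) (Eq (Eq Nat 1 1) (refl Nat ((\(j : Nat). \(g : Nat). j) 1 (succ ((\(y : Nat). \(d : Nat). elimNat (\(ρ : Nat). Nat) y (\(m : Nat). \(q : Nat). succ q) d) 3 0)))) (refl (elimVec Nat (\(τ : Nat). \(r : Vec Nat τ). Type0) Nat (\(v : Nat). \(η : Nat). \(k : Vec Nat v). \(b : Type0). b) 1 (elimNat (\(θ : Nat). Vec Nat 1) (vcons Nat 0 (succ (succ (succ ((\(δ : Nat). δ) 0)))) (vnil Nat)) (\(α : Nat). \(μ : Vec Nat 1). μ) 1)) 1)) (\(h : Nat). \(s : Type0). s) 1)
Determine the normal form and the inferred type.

resulting normal form:
  vnil (Eq (Eq Nat 1 1) (refl Nat 1) (refl Nat 1))
the term's type:
  Vec (Eq (Eq Nat 1 1) (refl Nat 1) (refl Nat 1)) 0
observation: 16 normal-order steps separate the term from its normal form.


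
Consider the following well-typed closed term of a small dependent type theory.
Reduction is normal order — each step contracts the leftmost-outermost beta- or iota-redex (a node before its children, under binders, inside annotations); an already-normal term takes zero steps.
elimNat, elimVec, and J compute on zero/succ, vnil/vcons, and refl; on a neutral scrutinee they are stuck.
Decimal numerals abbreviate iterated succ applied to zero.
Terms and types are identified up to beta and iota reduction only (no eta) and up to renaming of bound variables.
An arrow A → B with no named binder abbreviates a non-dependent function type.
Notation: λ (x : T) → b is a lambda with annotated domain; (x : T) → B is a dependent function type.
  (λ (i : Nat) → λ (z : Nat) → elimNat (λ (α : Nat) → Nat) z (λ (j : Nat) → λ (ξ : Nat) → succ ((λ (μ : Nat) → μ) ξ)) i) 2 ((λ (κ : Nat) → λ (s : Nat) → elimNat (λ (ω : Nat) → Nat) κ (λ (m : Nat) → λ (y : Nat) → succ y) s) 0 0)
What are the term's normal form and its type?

reduced normal form:
  2
the term's type:
  Nat


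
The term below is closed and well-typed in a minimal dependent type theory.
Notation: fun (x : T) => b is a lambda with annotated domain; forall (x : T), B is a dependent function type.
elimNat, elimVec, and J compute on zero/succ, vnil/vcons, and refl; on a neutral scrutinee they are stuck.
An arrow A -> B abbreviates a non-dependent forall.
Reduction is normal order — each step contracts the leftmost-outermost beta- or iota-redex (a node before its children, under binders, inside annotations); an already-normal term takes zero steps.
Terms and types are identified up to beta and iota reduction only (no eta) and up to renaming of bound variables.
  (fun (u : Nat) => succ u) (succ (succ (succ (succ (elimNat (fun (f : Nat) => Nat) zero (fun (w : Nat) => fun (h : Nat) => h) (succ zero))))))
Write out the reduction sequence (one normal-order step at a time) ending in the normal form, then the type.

normal-order reduction sequence:
  (fun (u : Nat) => succ u) (succ (succ (succ (succ (elimNat (fun (f : Nat) => Nat) zero (fun (w : Nat) => fun (h : Nat) => h) (succ zero))))))
  ~> succ (succ (succ (succ (succ (elimNat (fun (u : Nat) => Nat) zero (fun (f : Nat) => fun (w : Nat) => w) (succ zero))))))
  ~> succ (succ (succ (succ (succ ((fun (u : Nat) => fun (f : Nat) => f) zero (elimNat (fun (w : Nat) => Nat) zero (fun (h : Nat) => fun (g : Nat) => g) zero))))))
  ~> succ (succ (succ (succ (succ ((fun (u : Nat) => u) (elimNat (fun (f : Nat) => Nat) zero (fun (w : Nat) => fun (h : Nat) => h) zero))))))
  ~> succ (succ (succ (succ (succ (elimNat (fun (u : Nat) => Nat) zero (fun (f : Nat) => fun (w : Nat) => w) zero)))))
  ~> succ (succ (succ (succ (succ zero))))
type:
  Nat


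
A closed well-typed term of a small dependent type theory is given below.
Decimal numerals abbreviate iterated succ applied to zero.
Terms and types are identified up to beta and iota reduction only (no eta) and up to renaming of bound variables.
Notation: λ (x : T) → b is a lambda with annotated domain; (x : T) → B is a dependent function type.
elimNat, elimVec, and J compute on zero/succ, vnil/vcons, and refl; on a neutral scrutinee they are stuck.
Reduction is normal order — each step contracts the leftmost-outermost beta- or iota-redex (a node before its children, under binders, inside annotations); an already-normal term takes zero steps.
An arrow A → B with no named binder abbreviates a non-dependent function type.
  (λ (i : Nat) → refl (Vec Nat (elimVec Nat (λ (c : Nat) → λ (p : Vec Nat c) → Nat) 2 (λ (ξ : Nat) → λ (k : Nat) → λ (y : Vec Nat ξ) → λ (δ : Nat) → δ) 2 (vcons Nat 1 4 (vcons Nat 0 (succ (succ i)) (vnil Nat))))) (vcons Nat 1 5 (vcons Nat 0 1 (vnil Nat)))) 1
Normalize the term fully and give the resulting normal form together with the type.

reduced normal form:
  refl (Vec Nat 2) (vcons Nat 1 5 (vcons Nat 0 1 (vnil Nat)))
inferred type:
  Eq (Vec Nat 2) (vcons Nat 1 5 (vcons Nat 0 1 (vnil Nat))) (vcons Nat 1 5 (vcons Nat 0 1 (vnil Nat)))


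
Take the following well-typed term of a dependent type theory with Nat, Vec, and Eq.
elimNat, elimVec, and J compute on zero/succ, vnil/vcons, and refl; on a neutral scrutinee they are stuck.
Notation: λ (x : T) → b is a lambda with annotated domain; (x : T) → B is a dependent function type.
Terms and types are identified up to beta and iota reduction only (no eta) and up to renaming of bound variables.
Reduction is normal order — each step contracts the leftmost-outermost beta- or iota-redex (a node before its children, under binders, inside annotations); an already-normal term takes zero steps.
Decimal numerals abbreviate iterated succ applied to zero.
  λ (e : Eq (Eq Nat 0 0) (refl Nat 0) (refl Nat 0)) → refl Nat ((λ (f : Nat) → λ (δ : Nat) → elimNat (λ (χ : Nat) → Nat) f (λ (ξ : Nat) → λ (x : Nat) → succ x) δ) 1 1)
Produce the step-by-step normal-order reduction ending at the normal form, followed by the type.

normal-order reduction:
  λ (e : Eq (Eq Nat 0 0) (refl Nat 0) (refl Nat 0)) → refl Nat ((λ (f : Nat) → λ (δ : Nat) → elimNat (λ (χ : Nat) → Nat) f (λ (ξ : Nat) → λ (x : Nat) → succ x) δ) 1 1)
  ~> λ (e : Eq (Eq Nat 0 0) (refl Nat 0) (refl Nat 0)) → refl Nat ((λ (f : Nat) → elimNat (λ (δ : Nat) → Nat) 1 (λ (χ : Nat) → λ (ξ : Nat) → succ ξ) f) 1)
  ~> λ (e : Eq (Eq Nat 0 0) (refl Nat 0) (refl Nat 0)) → refl Nat (elimNat (λ (f : Nat) → Nat) 1 (λ (δ : Nat) → λ (χ : Nat) → succ χ) 1)
  ~> λ (e : Eq (Eq Nat 0 0) (refl Nat 0) (refl Nat 0)) → refl Nat ((λ (f : Nat) → λ (δ : Nat) → succ δ) 0 (elimNat (λ (χ : Nat) → Nat) 1 (λ (ξ : Nat) → λ (x : Nat) → succ x) 0))
  ~> λ (e : Eq (Eq Nat 0 0) (refl Nat 0) (refl Nat 0)) → refl Nat ((λ (f : Nat) → succ f) (elimNat (λ (δ : Nat) → Nat) 1 (λ (χ : Nat) → λ (ξ : Nat) → succ ξ) 0))
  ~> λ (e : Eq (Eq Nat 0 0) (refl Nat 0) (refl Nat 0)) → refl Nat (succ (elimNat (λ (f : Nat) → Nat) 1 (λ (δ : Nat) → λ (χ : Nat) → succ χ) 0))
  ~> λ (e : Eq (Eq Nat 0 0) (refl Nat 0) (refl Nat 0)) → refl Nat 2
type:
  (e : Eq (Eq Nat 0 0) (refl Nat 0) (refl Nat 0)) → Eq Nat 2 2


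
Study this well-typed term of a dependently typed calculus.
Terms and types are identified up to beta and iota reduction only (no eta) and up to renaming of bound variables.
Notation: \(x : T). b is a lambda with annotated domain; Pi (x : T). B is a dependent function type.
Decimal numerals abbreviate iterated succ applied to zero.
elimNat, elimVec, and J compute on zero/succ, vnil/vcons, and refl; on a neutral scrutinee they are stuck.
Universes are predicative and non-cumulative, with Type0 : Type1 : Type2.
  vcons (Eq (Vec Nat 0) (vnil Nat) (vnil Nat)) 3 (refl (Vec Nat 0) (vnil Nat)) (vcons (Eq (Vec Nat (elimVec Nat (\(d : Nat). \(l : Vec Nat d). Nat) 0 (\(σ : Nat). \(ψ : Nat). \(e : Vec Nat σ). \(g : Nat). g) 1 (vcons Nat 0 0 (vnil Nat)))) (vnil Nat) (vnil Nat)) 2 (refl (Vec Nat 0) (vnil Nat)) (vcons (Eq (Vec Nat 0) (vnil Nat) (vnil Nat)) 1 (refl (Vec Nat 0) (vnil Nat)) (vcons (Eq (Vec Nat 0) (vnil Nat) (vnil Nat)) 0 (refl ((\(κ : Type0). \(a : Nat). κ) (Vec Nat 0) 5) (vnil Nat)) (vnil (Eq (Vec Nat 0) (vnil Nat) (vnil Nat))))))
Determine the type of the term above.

inferred type:
  Vec (Eq (Vec Nat 0) (vnil Nat) (vnil Nat)) 4


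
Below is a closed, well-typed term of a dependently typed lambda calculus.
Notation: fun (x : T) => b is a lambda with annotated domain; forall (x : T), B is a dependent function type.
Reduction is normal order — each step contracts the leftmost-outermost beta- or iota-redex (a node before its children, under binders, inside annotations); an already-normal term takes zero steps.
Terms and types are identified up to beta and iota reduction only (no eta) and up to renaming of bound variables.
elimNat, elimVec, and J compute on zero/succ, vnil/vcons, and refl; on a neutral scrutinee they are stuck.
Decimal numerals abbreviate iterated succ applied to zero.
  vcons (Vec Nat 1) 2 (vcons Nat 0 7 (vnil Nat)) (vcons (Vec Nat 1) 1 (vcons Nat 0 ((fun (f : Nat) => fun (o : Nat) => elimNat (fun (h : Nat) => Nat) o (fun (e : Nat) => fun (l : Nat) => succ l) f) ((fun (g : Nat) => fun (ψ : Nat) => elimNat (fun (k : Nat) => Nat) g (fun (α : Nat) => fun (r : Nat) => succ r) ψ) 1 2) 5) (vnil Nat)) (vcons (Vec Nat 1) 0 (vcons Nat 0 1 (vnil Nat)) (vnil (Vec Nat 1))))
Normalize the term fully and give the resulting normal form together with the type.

resulting normal form:
  vcons (Vec Nat 1) 2 (vcons Nat 0 7 (vnil Nat)) (vcons (Vec Nat 1) 1 (vcons Nat 0 8 (vnil Nat)) (vcons (Vec Nat 1) 0 (vcons Nat 0 1 (vnil Nat)) (vnil (Vec Nat 1))))
type:
  Vec (Vec Nat 1) 3


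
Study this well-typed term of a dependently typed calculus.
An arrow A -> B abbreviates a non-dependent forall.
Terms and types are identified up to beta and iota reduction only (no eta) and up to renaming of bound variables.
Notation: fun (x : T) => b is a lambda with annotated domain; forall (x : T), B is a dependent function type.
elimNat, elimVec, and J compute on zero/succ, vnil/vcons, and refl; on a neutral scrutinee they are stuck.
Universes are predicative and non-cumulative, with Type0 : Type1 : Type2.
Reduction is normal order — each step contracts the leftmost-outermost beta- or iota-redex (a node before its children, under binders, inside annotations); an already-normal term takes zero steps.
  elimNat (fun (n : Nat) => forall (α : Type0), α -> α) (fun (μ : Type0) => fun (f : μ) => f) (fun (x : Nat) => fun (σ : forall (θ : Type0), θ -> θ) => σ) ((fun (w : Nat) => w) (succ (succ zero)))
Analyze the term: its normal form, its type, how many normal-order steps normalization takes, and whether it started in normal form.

normal form:
  fun (n : Type0) => fun (α : n) => α
the term's type:
  forall (n : Type0), n -> n
steps to reach normal form (normal order): 8
already normal: no
first contracted redex: a beta-redex


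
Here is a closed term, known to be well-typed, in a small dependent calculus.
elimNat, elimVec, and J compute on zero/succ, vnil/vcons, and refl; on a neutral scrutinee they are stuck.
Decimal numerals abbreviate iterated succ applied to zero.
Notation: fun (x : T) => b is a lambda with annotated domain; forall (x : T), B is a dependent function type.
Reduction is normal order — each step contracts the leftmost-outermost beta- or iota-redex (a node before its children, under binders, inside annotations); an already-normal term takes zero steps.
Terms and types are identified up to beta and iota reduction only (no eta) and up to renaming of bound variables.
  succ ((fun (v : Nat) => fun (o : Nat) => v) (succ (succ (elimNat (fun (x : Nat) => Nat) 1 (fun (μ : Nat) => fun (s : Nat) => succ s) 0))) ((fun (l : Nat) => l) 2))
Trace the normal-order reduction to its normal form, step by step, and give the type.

normal-order reduction:
  succ ((fun (v : Nat) => fun (o : Nat) => v) (succ (succ (elimNat (fun (x : Nat) => Nat) 1 (fun (μ : Nat) => fun (s : Nat) => succ s) 0))) ((fun (l : Nat) => l) 2))
  ~> succ ((fun (v : Nat) => succ (succ (elimNat (fun (o : Nat) => Nat) 1 (fun (x : Nat) => fun (μ : Nat) => succ μ) 0))) ((fun (s : Nat) => s) 2))
  ~> succ (succ (succ (elimNat (fun (v : Nat) => Nat) 1 (fun (o : Nat) => fun (x : Nat) => succ x) 0)))
  ~> 4
inferred type:
  Nat


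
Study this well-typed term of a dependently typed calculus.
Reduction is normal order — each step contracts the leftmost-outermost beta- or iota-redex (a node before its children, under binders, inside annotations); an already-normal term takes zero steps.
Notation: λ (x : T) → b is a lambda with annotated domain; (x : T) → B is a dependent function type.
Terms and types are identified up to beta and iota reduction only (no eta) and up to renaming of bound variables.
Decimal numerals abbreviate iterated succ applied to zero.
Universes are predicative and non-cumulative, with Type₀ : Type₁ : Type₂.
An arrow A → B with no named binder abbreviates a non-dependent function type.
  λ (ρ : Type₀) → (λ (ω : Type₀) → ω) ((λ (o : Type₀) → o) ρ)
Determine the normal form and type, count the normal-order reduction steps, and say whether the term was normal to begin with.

reduced normal form:
  λ (ρ : Type₀) → ρ
inferred type:
  Type₀ → Type₀
reduction steps (normal order): 2
already normal: no
first redex: a beta-redex


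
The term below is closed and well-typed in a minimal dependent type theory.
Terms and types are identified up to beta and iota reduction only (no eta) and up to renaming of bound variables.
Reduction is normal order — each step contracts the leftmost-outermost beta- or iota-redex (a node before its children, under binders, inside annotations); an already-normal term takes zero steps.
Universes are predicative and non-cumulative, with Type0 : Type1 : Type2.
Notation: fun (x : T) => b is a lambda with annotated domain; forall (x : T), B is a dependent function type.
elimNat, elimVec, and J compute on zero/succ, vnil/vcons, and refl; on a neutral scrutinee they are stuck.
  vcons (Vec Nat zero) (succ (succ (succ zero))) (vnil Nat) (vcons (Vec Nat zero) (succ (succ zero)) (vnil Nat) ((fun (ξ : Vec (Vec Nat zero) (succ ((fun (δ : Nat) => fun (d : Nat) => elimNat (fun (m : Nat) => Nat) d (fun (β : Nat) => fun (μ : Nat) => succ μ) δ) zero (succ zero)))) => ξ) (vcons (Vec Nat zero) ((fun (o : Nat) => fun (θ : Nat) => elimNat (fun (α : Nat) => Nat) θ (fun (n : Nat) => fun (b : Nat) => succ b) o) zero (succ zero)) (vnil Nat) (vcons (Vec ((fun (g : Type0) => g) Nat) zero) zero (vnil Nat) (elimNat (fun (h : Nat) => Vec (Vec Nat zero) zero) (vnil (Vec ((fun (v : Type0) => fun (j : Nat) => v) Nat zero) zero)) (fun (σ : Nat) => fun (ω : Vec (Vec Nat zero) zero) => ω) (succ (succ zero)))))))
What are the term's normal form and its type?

normal form:
  vcons (Vec Nat zero) (succ (succ (succ zero))) (vnil Nat) (vcons (Vec Nat zero) (succ (succ zero)) (vnil Nat) (vcons (Vec Nat zero) (succ zero) (vnil Nat) (vcons (Vec Nat zero) zero (vnil Nat) (vnil (Vec Nat zero)))))
the term's type:
  Vec (Vec Nat zero) (succ (succ (succ (succ zero))))
observation: the term reaches its normal form after 14 normal-order steps.


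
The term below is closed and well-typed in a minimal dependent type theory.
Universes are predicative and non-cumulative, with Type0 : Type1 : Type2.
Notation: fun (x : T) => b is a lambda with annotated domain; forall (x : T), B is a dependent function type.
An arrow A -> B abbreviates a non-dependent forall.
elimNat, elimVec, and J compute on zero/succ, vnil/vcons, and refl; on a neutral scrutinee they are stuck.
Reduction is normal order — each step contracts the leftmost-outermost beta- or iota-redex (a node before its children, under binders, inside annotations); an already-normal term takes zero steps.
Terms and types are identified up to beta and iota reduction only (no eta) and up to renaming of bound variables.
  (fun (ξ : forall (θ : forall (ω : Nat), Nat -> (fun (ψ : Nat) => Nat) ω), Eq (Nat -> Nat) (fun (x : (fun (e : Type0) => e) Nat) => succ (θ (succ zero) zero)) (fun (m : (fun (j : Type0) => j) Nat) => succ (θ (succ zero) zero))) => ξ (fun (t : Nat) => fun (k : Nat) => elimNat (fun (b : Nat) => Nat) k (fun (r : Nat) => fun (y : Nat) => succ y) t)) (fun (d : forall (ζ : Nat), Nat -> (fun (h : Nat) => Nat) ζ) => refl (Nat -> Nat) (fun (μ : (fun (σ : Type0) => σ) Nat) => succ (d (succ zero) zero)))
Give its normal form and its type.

reduced normal form:
  refl (Nat -> Nat) (fun (ξ : Nat) => succ (succ zero))
inferred type:
  Eq (Nat -> Nat) (fun (ξ : Nat) => succ (succ zero)) (fun (θ : Nat) => succ (succ zero))
observation: the term reaches its normal form after 9 normal-order steps.


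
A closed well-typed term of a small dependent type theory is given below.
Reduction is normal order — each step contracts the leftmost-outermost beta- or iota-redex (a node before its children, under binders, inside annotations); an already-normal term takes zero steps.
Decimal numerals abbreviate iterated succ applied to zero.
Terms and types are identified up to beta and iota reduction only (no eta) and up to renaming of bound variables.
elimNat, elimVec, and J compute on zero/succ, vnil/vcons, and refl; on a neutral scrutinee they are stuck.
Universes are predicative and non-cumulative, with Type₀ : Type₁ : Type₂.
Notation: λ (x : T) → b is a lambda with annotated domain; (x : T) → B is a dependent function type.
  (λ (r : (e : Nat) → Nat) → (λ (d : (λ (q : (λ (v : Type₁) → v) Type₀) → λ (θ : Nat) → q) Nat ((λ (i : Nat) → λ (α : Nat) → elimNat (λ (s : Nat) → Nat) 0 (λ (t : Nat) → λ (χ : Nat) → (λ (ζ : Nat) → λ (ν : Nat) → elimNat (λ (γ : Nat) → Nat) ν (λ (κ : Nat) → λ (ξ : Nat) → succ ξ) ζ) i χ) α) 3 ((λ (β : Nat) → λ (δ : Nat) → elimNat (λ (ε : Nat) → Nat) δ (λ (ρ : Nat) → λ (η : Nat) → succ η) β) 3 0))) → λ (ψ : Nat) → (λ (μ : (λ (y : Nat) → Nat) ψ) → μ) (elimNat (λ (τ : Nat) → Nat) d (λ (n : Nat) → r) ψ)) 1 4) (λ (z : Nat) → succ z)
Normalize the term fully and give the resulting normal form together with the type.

reduced normal form:
  5
the term's type:
  Nat
observation: 17 normal-order steps separate the term from its normal form.


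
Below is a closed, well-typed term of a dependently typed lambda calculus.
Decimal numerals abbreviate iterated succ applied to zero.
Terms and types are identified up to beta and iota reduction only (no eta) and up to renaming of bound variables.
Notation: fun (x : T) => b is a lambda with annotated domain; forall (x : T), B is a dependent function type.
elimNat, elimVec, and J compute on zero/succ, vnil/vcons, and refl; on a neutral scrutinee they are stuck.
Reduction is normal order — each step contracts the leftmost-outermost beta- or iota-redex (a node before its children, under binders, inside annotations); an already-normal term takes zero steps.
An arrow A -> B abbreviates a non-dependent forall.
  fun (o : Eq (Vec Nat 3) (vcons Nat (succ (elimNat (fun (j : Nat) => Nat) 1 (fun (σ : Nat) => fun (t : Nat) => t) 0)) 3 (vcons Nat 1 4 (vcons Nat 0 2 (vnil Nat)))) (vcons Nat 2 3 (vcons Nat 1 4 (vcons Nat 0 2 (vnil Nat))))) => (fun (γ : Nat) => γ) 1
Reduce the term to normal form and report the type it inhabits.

resulting normal form:
  fun (o : Eq (Vec Nat 3) (vcons Nat 2 3 (vcons Nat 1 4 (vcons Nat 0 2 (vnil Nat)))) (vcons Nat 2 3 (vcons Nat 1 4 (vcons Nat 0 2 (vnil Nat))))) => 1
the term's type:
  Eq (Vec Nat 3) (vcons Nat 2 3 (vcons Nat 1 4 (vcons Nat 0 2 (vnil Nat)))) (vcons Nat 2 3 (vcons Nat 1 4 (vcons Nat 0 2 (vnil Nat)))) -> Nat
observation: contracting an elimNat iota-redex first, the term normalizes in 2 steps.


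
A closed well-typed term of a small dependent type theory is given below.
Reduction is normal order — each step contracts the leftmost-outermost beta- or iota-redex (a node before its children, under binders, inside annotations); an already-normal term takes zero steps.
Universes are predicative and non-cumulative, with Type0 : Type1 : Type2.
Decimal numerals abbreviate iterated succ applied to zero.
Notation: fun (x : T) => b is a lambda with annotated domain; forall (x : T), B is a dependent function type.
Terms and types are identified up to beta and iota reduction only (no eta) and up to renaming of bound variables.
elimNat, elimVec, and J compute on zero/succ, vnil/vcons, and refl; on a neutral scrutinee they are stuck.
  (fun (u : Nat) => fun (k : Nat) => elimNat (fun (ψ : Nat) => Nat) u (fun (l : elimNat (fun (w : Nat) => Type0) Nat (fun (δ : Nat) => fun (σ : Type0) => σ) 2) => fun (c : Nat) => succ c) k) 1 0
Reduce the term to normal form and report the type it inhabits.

normal form:
  1
inferred type:
  Nat
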